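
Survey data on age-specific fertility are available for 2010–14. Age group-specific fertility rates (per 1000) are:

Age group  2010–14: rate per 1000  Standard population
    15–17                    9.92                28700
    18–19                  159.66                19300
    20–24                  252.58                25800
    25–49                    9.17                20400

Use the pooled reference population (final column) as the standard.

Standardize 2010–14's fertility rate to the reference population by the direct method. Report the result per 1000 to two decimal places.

Standard total = 94200; weights = 0.3047, 0.2049, 0.2739, 0.2166.
Standardized rate: 0.3047×9.92 + 0.2049×159.66 + 0.2739×252.58 + 0.2166×9.17 = 106.8978 per 1000.

106.90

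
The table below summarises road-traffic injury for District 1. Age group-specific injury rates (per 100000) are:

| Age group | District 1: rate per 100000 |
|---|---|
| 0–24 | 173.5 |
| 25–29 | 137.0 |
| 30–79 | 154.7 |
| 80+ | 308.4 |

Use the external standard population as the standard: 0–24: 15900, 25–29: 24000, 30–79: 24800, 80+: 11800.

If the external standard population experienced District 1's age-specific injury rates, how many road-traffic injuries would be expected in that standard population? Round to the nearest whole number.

135

Expected road-traffic injuries = Σ (standard pop × age-specific rate ÷ 100000)
= 15900×173.5/100000 + 24000×137.0/100000 + 24800×154.7/100000 + 11800×308.4/100000
= 27.59 + 32.88 + 38.37 + 36.39 = 135.22.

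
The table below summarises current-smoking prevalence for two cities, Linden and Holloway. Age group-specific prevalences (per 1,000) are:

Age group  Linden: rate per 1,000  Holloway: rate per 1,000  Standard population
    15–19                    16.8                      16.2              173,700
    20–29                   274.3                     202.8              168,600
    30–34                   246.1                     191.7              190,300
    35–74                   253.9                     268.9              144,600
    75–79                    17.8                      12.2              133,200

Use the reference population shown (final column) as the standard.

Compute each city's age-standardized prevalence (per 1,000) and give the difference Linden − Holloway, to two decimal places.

Standard total = 810,400; weights = 0.2143, 0.2080, 0.2348, 0.1784, 0.1644.
Linden: 0.2143×16.8 + 0.2080×274.3 + 0.2348×246.1 + 0.1784×253.9 + 0.1644×17.8 = 166.6867 per 1,000.
Holloway: 0.2143×16.2 + 0.2080×202.8 + 0.2348×191.7 + 0.1784×268.9 + 0.1644×12.2 = 140.6645 per 1,000.
Difference = 166.6867 − 140.6645 = 26.0222.

26.02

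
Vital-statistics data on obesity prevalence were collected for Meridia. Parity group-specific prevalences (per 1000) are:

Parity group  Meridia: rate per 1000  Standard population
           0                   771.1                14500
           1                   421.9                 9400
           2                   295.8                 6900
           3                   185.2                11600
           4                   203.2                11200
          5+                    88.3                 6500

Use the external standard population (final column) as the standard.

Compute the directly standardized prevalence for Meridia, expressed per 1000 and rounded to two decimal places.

Standard total = 60100; weights = 0.2413, 0.1564, 0.1148, 0.1930, 0.1864, 0.1082.
Standardized rate: 0.2413×771.1 + 0.1564×421.9 + 0.1148×295.8 + 0.1930×185.2 + 0.1864×203.2 + 0.1082×88.3 = 369.1504 per 1000.

369.15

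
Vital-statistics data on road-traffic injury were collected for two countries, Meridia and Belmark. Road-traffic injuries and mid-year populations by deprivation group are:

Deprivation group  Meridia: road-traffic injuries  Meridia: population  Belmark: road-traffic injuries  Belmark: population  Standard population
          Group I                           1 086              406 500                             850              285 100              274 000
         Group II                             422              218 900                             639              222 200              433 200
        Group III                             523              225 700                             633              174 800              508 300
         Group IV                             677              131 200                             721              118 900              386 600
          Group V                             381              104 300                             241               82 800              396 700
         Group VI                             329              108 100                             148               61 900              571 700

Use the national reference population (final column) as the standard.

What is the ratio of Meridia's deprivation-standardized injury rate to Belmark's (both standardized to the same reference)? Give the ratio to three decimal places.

Deprivation-specific rates per 100 000 for Meridia: 267.16, 192.78, 231.72, 516.01, 365.29, 304.35.
For Belmark: 298.14, 287.58, 362.13, 606.39, 291.06, 239.10.
Standard total = 2 570 500; weights = 0.1066, 0.1685, 0.1977, 0.1504, 0.1543, 0.2224.
Meridia: 0.1066×267.16 + 0.1685×192.78 + 0.1977×231.72 + 0.1504×516.01 + 0.1543×365.29 + 0.2224×304.35 = 308.4594 per 100 000.
Belmark: 0.1066×298.14 + 0.1685×287.58 + 0.1977×362.13 + 0.1504×606.39 + 0.1543×291.06 + 0.2224×239.10 = 341.1500 per 100 000.
Ratio = 308.4594 ÷ 341.1500 = 0.90418.

0.904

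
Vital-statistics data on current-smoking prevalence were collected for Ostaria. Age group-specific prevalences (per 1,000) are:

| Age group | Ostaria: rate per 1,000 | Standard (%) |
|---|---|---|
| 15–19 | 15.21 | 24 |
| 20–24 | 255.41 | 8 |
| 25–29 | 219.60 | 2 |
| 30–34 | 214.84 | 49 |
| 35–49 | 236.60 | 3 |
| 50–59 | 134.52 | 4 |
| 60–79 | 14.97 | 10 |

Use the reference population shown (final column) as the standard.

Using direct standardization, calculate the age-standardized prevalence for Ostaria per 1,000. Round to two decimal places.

147.72

Standard weights: 0.24, 0.08, 0.02, 0.49, 0.03, 0.04, 0.10.
Standardized rate: 0.2400×15.21 + 0.0800×255.41 + 0.0200×219.60 + 0.4900×214.84 + 0.0300×236.60 + 0.0400×134.52 + 0.1000×14.97 = 147.7226 per 1,000.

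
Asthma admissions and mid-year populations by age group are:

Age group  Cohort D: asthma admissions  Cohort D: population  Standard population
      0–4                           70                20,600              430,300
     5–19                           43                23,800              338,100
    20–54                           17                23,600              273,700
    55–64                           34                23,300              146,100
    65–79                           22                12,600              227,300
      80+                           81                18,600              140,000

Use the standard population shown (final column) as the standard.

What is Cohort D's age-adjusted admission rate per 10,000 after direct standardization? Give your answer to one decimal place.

Age-specific rates per 10,000 for Cohort D: 33.98, 18.07, 7.20, 14.59, 17.46, 43.55.
Standard total = 1,555,500; weights = 0.2766, 0.2174, 0.1760, 0.0939, 0.1461, 0.0900.
Standardized rate: 0.2766×33.98 + 0.2174×18.07 + 0.1760×7.20 + 0.0939×14.59 + 0.1461×17.46 + 0.0900×43.55 = 22.4361 per 10,000.

22.4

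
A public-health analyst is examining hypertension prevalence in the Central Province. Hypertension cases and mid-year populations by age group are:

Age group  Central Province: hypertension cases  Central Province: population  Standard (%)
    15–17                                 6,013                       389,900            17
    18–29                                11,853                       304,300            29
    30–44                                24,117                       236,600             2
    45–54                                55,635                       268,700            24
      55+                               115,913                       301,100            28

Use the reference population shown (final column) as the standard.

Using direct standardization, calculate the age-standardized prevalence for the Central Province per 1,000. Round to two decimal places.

173.44

Age-specific rates per 1,000 for the Central Province: 15.422, 38.952, 101.932, 207.052, 384.965.
Standard weights: 0.17, 0.29, 0.02, 0.24, 0.28.
Standardized rate: 0.1700×15.422 + 0.2900×38.952 + 0.0200×101.932 + 0.2400×207.052 + 0.2800×384.965 = 173.4392 per 1,000.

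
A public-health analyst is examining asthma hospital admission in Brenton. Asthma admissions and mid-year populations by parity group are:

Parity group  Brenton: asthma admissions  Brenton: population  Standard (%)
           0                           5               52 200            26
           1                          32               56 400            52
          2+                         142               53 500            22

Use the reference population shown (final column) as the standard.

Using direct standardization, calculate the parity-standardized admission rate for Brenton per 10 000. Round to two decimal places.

9.04

Parity-specific rates per 10 000 for Brenton: 0.96, 5.67, 26.54.
Standard weights: 0.26, 0.52, 0.22.
Standardized rate: 0.2600×0.96 + 0.5200×5.67 + 0.2200×26.54 = 9.0386 per 10 000.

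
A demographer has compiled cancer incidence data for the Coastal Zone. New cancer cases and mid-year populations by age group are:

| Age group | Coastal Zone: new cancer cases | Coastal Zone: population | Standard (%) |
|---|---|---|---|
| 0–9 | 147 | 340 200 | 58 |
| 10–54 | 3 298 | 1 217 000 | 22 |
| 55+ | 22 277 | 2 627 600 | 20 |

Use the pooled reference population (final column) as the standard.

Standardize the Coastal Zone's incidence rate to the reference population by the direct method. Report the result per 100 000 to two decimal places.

254.24

Age-specific rates per 100 000 for the Coastal Zone: 43.21, 270.99, 847.81.
Standard weights: 0.58, 0.22, 0.20.
Standardized rate: 0.5800×43.21 + 0.2200×270.99 + 0.2000×847.81 = 254.2420 per 100 000.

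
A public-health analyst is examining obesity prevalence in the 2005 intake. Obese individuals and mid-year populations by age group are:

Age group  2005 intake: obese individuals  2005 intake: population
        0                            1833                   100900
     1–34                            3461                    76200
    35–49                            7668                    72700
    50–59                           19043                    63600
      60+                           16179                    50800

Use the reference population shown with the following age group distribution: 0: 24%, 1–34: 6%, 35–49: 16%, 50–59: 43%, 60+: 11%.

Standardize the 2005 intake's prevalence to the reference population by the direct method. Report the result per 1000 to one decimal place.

Age-specific rates per 1000 for the 2005 intake: 18.167, 45.420, 105.475, 299.418, 318.484.
Standard weights: 0.24, 0.06, 0.16, 0.43, 0.11.
Standardized rate: 0.2400×18.167 + 0.0600×45.420 + 0.1600×105.475 + 0.4300×299.418 + 0.1100×318.484 = 187.7442 per 1000.

187.7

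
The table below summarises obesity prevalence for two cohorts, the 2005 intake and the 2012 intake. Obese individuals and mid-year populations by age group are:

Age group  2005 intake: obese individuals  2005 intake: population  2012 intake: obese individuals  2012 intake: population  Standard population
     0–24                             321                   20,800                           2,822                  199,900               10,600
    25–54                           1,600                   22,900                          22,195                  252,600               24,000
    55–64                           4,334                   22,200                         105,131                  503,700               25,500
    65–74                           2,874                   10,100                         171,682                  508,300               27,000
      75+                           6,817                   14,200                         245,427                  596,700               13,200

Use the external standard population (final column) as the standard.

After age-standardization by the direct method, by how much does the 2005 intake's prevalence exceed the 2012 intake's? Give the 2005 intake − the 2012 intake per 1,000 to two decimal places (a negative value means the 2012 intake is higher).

Age-specific rates per 1,000 for the 2005 intake: 15.433, 69.869, 195.225, 284.554, 480.070.
For the 2012 intake: 14.117, 87.866, 208.717, 337.757, 411.307.
Standard total = 100,300; weights = 0.1057, 0.2393, 0.2542, 0.2692, 0.1316.
The 2005 intake: 0.1057×15.433 + 0.2393×69.869 + 0.2542×195.225 + 0.2692×284.554 + 0.1316×480.070 = 207.7626 per 1,000.
The 2012 intake: 0.1057×14.117 + 0.2393×87.866 + 0.2542×208.717 + 0.2692×337.757 + 0.1316×411.307 = 220.6324 per 1,000.
Difference = 207.7626 − 220.6324 = -12.8698.

-12.87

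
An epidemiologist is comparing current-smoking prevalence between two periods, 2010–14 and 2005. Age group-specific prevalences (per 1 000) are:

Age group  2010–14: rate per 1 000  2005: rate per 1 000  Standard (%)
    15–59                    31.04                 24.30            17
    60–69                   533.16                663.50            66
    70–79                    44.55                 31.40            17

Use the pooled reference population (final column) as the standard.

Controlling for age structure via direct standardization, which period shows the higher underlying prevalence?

Standard weights: 0.17, 0.66, 0.17.
2010–14: 0.1700×31.04 + 0.6600×533.16 + 0.1700×44.55 = 364.7359 per 1 000.
2005: 0.1700×24.30 + 0.6600×663.50 + 0.1700×31.40 = 447.3790 per 1 000.

2005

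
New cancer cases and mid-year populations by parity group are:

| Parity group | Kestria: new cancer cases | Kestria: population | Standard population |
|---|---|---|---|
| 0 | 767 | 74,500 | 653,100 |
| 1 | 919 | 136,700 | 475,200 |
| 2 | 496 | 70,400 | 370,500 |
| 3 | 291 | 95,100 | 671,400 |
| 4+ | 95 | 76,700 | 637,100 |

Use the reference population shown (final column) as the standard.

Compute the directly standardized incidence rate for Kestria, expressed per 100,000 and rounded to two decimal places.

Parity-specific rates per 100,000 for Kestria: 1029.53, 672.28, 704.55, 305.99, 123.86.
Standard total = 2,807,300; weights = 0.2326, 0.1693, 0.1320, 0.2392, 0.2269.
Standardized rate: 0.2326×1029.53 + 0.1693×672.28 + 0.1320×704.55 + 0.2392×305.99 + 0.2269×123.86 = 547.5867 per 100,000.

547.59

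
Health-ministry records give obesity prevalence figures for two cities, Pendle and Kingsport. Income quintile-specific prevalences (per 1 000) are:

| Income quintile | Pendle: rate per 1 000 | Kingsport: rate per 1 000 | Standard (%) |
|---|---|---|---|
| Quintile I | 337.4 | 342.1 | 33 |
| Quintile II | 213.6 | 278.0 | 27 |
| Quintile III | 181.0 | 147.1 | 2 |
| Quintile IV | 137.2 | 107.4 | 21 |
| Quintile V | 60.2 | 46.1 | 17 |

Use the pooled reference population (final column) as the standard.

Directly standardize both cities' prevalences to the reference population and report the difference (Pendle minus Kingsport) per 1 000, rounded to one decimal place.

-9.6

Standard weights: 0.33, 0.27, 0.02, 0.21, 0.17.
Pendle: 0.3300×337.4 + 0.2700×213.6 + 0.0200×181.0 + 0.2100×137.2 + 0.1700×60.2 = 211.6800 per 1 000.
Kingsport: 0.3300×342.1 + 0.2700×278.0 + 0.0200×147.1 + 0.2100×107.4 + 0.1700×46.1 = 221.2860 per 1 000.
Difference = 211.6800 − 221.2860 = -9.6060.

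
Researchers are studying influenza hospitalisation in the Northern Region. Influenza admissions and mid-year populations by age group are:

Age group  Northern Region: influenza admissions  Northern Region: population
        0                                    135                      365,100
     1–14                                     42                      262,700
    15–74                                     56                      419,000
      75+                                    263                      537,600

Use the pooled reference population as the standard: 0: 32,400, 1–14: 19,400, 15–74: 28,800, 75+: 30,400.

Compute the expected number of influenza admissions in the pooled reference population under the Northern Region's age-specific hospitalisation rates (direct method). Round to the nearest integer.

34

Age-specific rates per 100,000 for the Northern Region: 36.98, 15.99, 13.37, 48.92.
Expected influenza admissions = Σ (standard pop × age-specific rate ÷ 100,000)
= 32,400×36.98/100,000 + 19,400×15.99/100,000 + 28,800×13.37/100,000 + 30,400×48.92/100,000
= 11.98 + 3.10 + 3.85 + 14.87 = 33.80.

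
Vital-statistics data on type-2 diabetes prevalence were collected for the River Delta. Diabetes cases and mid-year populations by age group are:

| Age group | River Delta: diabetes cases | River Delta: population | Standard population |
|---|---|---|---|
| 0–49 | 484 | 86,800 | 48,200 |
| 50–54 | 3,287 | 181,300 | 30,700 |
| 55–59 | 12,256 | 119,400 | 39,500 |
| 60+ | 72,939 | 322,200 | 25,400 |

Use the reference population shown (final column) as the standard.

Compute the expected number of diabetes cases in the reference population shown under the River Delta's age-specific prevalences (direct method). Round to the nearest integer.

Age-specific rates per 1,000 for the River Delta: 5.576, 18.130, 102.647, 226.378.
Expected diabetes cases = Σ (standard pop × age-specific rate ÷ 1,000)
= 48,200×5.576/1,000 + 30,700×18.130/1,000 + 39,500×102.647/1,000 + 25,400×226.378/1,000
= 268.76 + 556.60 + 4054.54 + 5750.00 = 10629.90.

10630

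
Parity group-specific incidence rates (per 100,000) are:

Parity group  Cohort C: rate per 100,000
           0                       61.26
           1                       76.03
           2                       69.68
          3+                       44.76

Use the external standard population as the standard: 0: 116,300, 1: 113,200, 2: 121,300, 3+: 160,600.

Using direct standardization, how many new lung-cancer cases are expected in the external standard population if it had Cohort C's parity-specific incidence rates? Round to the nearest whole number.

Expected new lung-cancer cases = Σ (standard pop × parity-specific rate ÷ 100,000)
= 116,300×61.26/100,000 + 113,200×76.03/100,000 + 121,300×69.68/100,000 + 160,600×44.76/100,000
= 71.25 + 86.07 + 84.52 + 71.88 = 313.72.

314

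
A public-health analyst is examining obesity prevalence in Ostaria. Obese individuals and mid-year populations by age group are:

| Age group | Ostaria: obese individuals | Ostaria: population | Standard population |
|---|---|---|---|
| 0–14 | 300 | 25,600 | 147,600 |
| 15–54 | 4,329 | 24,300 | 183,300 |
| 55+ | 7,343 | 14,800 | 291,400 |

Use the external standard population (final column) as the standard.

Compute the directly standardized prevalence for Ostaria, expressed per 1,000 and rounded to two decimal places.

287.58

Age-specific rates per 1,000 for Ostaria: 11.719, 178.148, 496.149.
Standard total = 622,300; weights = 0.2372, 0.2946, 0.4683.
Standardized rate: 0.2372×11.719 + 0.2946×178.148 + 0.4683×496.149 = 287.5815 per 1,000.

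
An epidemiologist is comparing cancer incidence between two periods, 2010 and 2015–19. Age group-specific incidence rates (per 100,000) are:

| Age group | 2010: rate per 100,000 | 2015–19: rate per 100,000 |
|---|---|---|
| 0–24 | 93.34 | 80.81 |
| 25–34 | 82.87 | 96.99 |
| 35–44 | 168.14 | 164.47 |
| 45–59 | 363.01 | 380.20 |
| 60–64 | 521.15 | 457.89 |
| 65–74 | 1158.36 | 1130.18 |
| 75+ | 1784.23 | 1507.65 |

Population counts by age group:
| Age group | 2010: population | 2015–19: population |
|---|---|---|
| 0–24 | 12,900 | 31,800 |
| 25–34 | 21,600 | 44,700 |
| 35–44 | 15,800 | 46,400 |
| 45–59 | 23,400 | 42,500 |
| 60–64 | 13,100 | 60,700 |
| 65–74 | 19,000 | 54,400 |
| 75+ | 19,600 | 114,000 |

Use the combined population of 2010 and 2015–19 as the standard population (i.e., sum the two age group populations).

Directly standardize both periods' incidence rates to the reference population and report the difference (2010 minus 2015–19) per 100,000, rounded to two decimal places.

81.57

Combined standard total = 519,900; weights = 0.0860, 0.1275, 0.1196, 0.1268, 0.1420, 0.1412, 0.2570.
2010: 0.0860×93.34 + 0.1275×82.87 + 0.1196×168.14 + 0.1268×363.01 + 0.1420×521.15 + 0.1412×1158.36 + 0.2570×1784.23 = 780.7364 per 100,000.
2015–19: 0.0860×80.81 + 0.1275×96.99 + 0.1196×164.47 + 0.1268×380.20 + 0.1420×457.89 + 0.1412×1130.18 + 0.2570×1507.65 = 699.1679 per 100,000.
Difference = 780.7364 − 699.1679 = 81.5685.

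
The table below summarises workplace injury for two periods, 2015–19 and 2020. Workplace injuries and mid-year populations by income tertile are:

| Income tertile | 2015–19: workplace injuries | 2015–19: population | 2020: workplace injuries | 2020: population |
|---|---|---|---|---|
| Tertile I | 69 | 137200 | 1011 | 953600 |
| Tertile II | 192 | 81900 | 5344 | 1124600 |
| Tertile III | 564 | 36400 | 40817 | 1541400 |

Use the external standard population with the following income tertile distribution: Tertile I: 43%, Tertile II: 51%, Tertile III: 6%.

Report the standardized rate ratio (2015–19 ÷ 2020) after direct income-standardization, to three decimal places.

0.524

Income-specific rates per 10000 for 2015–19: 5.03, 23.44, 154.95.
For 2020: 10.60, 47.52, 264.80.
Standard weights: 0.43, 0.51, 0.06.
2015–19: 0.4300×5.03 + 0.5100×23.44 + 0.0600×154.95 = 23.4153 per 10000.
2020: 0.4300×10.60 + 0.5100×47.52 + 0.0600×264.80 = 44.6819 per 10000.
Ratio = 23.4153 ÷ 44.6819 = 0.52404.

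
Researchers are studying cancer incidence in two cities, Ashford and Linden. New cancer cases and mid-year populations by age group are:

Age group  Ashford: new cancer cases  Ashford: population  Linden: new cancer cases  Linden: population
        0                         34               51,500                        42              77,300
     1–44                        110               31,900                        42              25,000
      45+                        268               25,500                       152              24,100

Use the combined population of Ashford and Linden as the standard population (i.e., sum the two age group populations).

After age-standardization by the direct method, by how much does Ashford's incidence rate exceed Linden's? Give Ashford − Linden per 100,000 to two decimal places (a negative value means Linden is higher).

Age-specific rates per 100,000 for Ashford: 66.02, 344.83, 1050.98.
For Linden: 54.33, 168.00, 630.71.
Combined standard total = 235,300; weights = 0.5474, 0.2418, 0.2108.
Ashford: 0.5474×66.02 + 0.2418×344.83 + 0.2108×1050.98 = 341.0651 per 100,000.
Linden: 0.5474×54.33 + 0.2418×168.00 + 0.2108×630.71 = 203.3165 per 100,000.
Difference = 341.0651 − 203.3165 = 137.7486.

137.75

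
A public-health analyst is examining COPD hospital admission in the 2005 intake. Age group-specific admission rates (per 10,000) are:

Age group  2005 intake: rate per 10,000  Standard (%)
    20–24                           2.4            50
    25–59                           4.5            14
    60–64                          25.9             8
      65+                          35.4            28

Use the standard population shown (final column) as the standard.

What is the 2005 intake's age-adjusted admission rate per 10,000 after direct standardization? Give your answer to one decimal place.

13.8

Standard weights: 0.50, 0.14, 0.08, 0.28.
Standardized rate: 0.5000×2.4 + 0.1400×4.5 + 0.0800×25.9 + 0.2800×35.4 = 13.8140 per 10,000.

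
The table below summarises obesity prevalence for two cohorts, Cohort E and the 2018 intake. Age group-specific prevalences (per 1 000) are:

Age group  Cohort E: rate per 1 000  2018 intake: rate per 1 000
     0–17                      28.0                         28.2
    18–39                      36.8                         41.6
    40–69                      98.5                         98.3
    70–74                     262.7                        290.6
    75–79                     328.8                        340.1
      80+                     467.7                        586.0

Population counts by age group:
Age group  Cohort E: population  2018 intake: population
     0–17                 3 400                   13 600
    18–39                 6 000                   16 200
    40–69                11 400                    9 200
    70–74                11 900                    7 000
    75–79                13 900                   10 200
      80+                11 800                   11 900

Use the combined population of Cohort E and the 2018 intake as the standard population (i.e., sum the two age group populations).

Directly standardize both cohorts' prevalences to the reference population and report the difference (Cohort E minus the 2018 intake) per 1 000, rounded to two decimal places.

-29.32

Combined standard total = 126 500; weights = 0.1344, 0.1755, 0.1628, 0.1494, 0.1905, 0.1874.
Cohort E: 0.1344×28.0 + 0.1755×36.8 + 0.1628×98.5 + 0.1494×262.7 + 0.1905×328.8 + 0.1874×467.7 = 215.7760 per 1 000.
The 2018 intake: 0.1344×28.2 + 0.1755×41.6 + 0.1628×98.3 + 0.1494×290.6 + 0.1905×340.1 + 0.1874×586.0 = 245.0976 per 1 000.
Difference = 215.7760 − 245.0976 = -29.3217.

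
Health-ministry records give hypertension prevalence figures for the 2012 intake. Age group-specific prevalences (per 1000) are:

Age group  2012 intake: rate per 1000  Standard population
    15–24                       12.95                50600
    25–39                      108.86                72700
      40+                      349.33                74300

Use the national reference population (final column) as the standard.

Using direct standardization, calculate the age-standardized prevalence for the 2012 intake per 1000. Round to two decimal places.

174.72

Standard total = 197600; weights = 0.2561, 0.3679, 0.3760.
Standardized rate: 0.2561×12.95 + 0.3679×108.86 + 0.3760×349.33 = 174.7197 per 1000.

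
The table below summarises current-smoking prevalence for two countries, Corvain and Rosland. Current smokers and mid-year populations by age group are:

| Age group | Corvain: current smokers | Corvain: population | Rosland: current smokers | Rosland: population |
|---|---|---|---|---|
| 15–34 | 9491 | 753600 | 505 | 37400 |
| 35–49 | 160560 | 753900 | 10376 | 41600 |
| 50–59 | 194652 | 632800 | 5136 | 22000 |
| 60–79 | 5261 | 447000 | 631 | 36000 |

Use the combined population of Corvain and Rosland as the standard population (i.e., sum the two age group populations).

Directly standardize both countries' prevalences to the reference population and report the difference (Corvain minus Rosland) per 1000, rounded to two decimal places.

Age-specific rates per 1000 for Corvain: 12.594, 212.973, 307.604, 11.770.
For Rosland: 13.503, 249.423, 233.455, 17.528.
Combined standard total = 2724300; weights = 0.2903, 0.2920, 0.2404, 0.1773.
Corvain: 0.2903×12.594 + 0.2920×212.973 + 0.2404×307.604 + 0.1773×11.770 = 141.8661 per 1000.
Rosland: 0.2903×13.503 + 0.2920×249.423 + 0.2404×233.455 + 0.1773×17.528 = 135.9720 per 1000.
Difference = 141.8661 − 135.9720 = 5.8940.

5.89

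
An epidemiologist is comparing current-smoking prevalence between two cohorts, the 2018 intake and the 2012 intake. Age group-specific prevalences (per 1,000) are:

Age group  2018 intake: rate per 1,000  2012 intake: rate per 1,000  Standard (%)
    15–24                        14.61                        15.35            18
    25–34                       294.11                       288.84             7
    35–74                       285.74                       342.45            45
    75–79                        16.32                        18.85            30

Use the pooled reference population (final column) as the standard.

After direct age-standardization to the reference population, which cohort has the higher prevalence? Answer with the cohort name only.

2012 intake

Standard weights: 0.18, 0.07, 0.45, 0.30.
The 2018 intake: 0.1800×14.61 + 0.0700×294.11 + 0.4500×285.74 + 0.3000×16.32 = 156.6965 per 1,000.
The 2012 intake: 0.1800×15.35 + 0.0700×288.84 + 0.4500×342.45 + 0.3000×18.85 = 182.7393 per 1,000.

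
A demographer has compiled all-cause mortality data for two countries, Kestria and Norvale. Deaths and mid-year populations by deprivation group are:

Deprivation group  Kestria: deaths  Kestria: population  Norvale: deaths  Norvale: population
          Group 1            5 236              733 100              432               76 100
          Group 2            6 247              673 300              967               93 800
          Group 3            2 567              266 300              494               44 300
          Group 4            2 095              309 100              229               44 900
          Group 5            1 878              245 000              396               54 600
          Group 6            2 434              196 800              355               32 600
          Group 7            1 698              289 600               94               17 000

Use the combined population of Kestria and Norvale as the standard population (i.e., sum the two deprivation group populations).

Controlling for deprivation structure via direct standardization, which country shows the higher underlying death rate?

Kestria

Deprivation-specific rates per 100 000 for Kestria: 714.23, 927.82, 963.95, 677.77, 766.53, 1236.79, 586.33.
For Norvale: 567.67, 1030.92, 1115.12, 510.02, 725.27, 1088.96, 552.94.
Combined standard total = 3 076 500; weights = 0.2630, 0.2493, 0.1010, 0.1151, 0.0974, 0.0746, 0.0997.
Kestria: 0.2630×714.23 + 0.2493×927.82 + 0.1010×963.95 + 0.1151×677.77 + 0.0974×766.53 + 0.0746×1236.79 + 0.0997×586.33 = 819.8136 per 100 000.
Norvale: 0.2630×567.67 + 0.2493×1030.92 + 0.1010×1115.12 + 0.1151×510.02 + 0.0974×725.27 + 0.0746×1088.96 + 0.0997×552.94 = 784.5651 per 100 000.
The crude rates (816.56 vs 816.68) would put Norvale higher, but that reflects its deprivation composition; once standardized to a common deprivation structure, Kestria has the higher underlying rate.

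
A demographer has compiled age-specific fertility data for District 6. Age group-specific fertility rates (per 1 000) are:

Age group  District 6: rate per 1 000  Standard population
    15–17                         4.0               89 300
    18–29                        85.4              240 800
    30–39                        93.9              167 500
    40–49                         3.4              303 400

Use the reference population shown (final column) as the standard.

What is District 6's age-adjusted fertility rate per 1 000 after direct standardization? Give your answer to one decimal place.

Standard total = 801 000; weights = 0.1115, 0.3006, 0.2091, 0.3788.
Standardized rate: 0.1115×4.0 + 0.3006×85.4 + 0.2091×93.9 + 0.3788×3.4 = 47.0429 per 1 000.

47.0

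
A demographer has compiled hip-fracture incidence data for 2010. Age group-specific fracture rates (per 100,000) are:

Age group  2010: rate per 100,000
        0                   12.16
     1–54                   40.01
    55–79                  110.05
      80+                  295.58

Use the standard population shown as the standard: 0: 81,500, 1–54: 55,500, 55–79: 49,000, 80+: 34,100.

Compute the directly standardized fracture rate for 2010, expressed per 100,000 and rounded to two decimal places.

84.89

Standard total = 220,100; weights = 0.3703, 0.2522, 0.2226, 0.1549.
Standardized rate: 0.3703×12.16 + 0.2522×40.01 + 0.2226×110.05 + 0.1549×295.58 = 84.8856 per 100,000.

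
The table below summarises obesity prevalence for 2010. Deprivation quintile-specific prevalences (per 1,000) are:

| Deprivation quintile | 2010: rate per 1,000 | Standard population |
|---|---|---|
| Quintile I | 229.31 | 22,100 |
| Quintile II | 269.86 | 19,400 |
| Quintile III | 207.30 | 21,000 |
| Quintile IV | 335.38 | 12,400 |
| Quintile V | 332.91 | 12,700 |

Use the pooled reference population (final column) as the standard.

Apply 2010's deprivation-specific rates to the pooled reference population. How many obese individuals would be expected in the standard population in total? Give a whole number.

Expected obese individuals = Σ (standard pop × deprivation-specific rate ÷ 1,000)
= 22,100×229.31/1,000 + 19,400×269.86/1,000 + 21,000×207.30/1,000 + 12,400×335.38/1,000 + 12,700×332.91/1,000
= 5067.75 + 5235.28 + 4353.30 + 4158.71 + 4227.96 = 23043.00.

23043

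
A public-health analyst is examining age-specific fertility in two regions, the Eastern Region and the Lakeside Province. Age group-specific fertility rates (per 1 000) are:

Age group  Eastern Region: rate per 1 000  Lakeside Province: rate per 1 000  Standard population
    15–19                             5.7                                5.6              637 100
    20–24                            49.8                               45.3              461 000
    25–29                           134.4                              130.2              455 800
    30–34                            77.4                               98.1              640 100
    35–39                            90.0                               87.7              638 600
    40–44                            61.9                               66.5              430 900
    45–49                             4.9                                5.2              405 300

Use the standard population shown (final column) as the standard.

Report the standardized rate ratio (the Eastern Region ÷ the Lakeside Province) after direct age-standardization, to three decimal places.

Standard total = 3 668 800; weights = 0.1737, 0.1257, 0.1242, 0.1745, 0.1741, 0.1174, 0.1105.
The Eastern Region: 0.1737×5.7 + 0.1257×49.8 + 0.1242×134.4 + 0.1745×77.4 + 0.1741×90.0 + 0.1174×61.9 + 0.1105×4.9 = 60.9260 per 1 000.
The Lakeside Province: 0.1737×5.6 + 0.1257×45.3 + 0.1242×130.2 + 0.1745×98.1 + 0.1741×87.7 + 0.1174×66.5 + 0.1105×5.2 = 63.6060 per 1 000.
Ratio = 60.9260 ÷ 63.6060 = 0.95787.

0.958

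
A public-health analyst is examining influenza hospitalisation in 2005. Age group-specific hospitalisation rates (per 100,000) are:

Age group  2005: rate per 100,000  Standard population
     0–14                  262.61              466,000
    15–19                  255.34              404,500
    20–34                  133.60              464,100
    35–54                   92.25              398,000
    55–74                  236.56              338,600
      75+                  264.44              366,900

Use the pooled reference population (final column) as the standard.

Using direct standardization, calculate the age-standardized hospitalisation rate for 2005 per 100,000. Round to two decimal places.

205.69

Standard total = 2,438,100; weights = 0.1911, 0.1659, 0.1904, 0.1632, 0.1389, 0.1505.
Standardized rate: 0.1911×262.61 + 0.1659×255.34 + 0.1904×133.60 + 0.1632×92.25 + 0.1389×236.56 + 0.1505×264.44 = 205.6941 per 100,000.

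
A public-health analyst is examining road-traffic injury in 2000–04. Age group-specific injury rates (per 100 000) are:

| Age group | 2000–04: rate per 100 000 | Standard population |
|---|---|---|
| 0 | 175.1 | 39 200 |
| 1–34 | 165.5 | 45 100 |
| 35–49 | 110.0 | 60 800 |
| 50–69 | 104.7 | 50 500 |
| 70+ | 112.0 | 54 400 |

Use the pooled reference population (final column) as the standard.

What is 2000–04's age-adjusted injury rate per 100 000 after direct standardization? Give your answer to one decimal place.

Standard total = 250 000; weights = 0.1568, 0.1804, 0.2432, 0.2020, 0.2176.
Standardized rate: 0.1568×175.1 + 0.1804×165.5 + 0.2432×110.0 + 0.2020×104.7 + 0.2176×112.0 = 129.5845 per 100 000.

129.6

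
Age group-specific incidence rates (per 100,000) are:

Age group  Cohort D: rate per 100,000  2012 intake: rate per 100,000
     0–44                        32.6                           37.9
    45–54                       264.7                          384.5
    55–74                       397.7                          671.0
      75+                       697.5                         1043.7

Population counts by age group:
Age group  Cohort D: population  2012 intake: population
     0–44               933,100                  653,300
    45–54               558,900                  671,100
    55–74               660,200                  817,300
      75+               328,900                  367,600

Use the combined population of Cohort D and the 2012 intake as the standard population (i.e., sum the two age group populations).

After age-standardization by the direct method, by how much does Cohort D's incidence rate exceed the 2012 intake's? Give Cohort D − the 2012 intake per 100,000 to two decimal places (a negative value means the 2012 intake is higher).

Combined standard total = 4,990,400; weights = 0.3179, 0.2465, 0.2961, 0.1396.
Cohort D: 0.3179×32.6 + 0.2465×264.7 + 0.2961×397.7 + 0.1396×697.5 = 290.6998 per 100,000.
The 2012 intake: 0.3179×37.9 + 0.2465×384.5 + 0.2961×671.0 + 0.1396×1043.7 = 451.1460 per 100,000.
Difference = 290.6998 − 451.1460 = -160.4463.

-160.45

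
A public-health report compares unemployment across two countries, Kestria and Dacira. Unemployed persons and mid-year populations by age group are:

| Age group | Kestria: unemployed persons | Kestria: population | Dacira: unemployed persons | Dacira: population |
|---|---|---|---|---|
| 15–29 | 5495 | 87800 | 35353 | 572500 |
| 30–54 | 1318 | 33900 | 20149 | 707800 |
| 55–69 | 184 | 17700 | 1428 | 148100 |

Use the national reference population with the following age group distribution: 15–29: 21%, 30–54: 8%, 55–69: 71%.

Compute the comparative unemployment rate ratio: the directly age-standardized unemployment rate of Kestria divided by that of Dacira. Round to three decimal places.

Age-specific rates per 1000 for Kestria: 62.585, 38.879, 10.395.
For Dacira: 61.752, 28.467, 9.642.
Standard weights: 0.21, 0.08, 0.71.
Kestria: 0.2100×62.585 + 0.0800×38.879 + 0.7100×10.395 = 23.6341 per 1000.
Dacira: 0.2100×61.752 + 0.0800×28.467 + 0.7100×9.642 = 22.0912 per 1000.
Ratio = 23.6341 ÷ 22.0912 = 1.06984.

1.070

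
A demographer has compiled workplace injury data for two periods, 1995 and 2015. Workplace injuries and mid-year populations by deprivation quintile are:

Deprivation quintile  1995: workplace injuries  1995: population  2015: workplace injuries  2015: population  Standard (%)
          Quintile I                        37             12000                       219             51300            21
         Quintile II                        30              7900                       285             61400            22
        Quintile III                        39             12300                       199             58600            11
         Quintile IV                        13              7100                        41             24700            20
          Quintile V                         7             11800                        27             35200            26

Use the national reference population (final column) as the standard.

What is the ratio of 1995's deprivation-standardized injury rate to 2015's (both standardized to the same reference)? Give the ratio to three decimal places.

0.833

Deprivation-specific rates per 10000 for 1995: 30.83, 37.97, 31.71, 18.31, 5.93.
For 2015: 42.69, 46.42, 33.96, 16.60, 7.67.
Standard weights: 0.21, 0.22, 0.11, 0.20, 0.26.
1995: 0.2100×30.83 + 0.2200×37.97 + 0.1100×31.71 + 0.2000×18.31 + 0.2600×5.93 = 23.5216 per 10000.
2015: 0.2100×42.69 + 0.2200×46.42 + 0.1100×33.96 + 0.2000×16.60 + 0.2600×7.67 = 28.2263 per 10000.
Ratio = 23.5216 ÷ 28.2263 = 0.83332.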